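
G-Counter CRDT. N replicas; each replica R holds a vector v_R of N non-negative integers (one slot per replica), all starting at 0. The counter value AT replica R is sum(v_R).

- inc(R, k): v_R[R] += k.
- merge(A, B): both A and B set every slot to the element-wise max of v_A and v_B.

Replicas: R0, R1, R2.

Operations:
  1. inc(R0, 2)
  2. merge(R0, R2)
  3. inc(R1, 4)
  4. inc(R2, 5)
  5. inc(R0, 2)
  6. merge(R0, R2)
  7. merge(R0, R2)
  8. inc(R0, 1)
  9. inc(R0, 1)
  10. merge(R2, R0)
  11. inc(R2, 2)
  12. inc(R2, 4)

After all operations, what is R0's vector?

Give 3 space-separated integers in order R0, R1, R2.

Op 1: inc R0 by 2 -> R0=(2,0,0) value=2
Op 2: merge R0<->R2 -> R0=(2,0,0) R2=(2,0,0)
Op 3: inc R1 by 4 -> R1=(0,4,0) value=4
Op 4: inc R2 by 5 -> R2=(2,0,5) value=7
Op 5: inc R0 by 2 -> R0=(4,0,0) value=4
Op 6: merge R0<->R2 -> R0=(4,0,5) R2=(4,0,5)
Op 7: merge R0<->R2 -> R0=(4,0,5) R2=(4,0,5)
Op 8: inc R0 by 1 -> R0=(5,0,5) value=10
Op 9: inc R0 by 1 -> R0=(6,0,5) value=11
Op 10: merge R2<->R0 -> R2=(6,0,5) R0=(6,0,5)
Op 11: inc R2 by 2 -> R2=(6,0,7) value=13
Op 12: inc R2 by 4 -> R2=(6,0,11) value=17

Answer: 6 0 5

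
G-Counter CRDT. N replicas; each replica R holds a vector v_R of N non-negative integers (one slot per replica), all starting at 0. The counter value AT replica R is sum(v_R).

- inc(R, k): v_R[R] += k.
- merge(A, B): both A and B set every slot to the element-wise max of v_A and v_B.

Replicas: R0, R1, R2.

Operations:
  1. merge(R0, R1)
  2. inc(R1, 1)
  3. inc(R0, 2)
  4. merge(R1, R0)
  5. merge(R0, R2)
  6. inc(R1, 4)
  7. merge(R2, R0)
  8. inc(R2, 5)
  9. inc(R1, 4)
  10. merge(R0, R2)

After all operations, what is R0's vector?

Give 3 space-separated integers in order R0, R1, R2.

Op 1: merge R0<->R1 -> R0=(0,0,0) R1=(0,0,0)
Op 2: inc R1 by 1 -> R1=(0,1,0) value=1
Op 3: inc R0 by 2 -> R0=(2,0,0) value=2
Op 4: merge R1<->R0 -> R1=(2,1,0) R0=(2,1,0)
Op 5: merge R0<->R2 -> R0=(2,1,0) R2=(2,1,0)
Op 6: inc R1 by 4 -> R1=(2,5,0) value=7
Op 7: merge R2<->R0 -> R2=(2,1,0) R0=(2,1,0)
Op 8: inc R2 by 5 -> R2=(2,1,5) value=8
Op 9: inc R1 by 4 -> R1=(2,9,0) value=11
Op 10: merge R0<->R2 -> R0=(2,1,5) R2=(2,1,5)

Answer: 2 1 5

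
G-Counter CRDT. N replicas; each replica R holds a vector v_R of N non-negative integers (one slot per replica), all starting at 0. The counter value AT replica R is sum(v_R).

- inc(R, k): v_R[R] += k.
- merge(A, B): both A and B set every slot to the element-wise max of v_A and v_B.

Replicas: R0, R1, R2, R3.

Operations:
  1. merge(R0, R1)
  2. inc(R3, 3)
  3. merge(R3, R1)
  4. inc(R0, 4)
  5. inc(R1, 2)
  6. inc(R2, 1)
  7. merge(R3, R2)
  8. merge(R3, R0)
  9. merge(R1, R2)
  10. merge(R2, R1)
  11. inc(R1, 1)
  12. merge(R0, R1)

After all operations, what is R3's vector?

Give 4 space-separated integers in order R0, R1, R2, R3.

Answer: 4 0 1 3

Derivation:
Op 1: merge R0<->R1 -> R0=(0,0,0,0) R1=(0,0,0,0)
Op 2: inc R3 by 3 -> R3=(0,0,0,3) value=3
Op 3: merge R3<->R1 -> R3=(0,0,0,3) R1=(0,0,0,3)
Op 4: inc R0 by 4 -> R0=(4,0,0,0) value=4
Op 5: inc R1 by 2 -> R1=(0,2,0,3) value=5
Op 6: inc R2 by 1 -> R2=(0,0,1,0) value=1
Op 7: merge R3<->R2 -> R3=(0,0,1,3) R2=(0,0,1,3)
Op 8: merge R3<->R0 -> R3=(4,0,1,3) R0=(4,0,1,3)
Op 9: merge R1<->R2 -> R1=(0,2,1,3) R2=(0,2,1,3)
Op 10: merge R2<->R1 -> R2=(0,2,1,3) R1=(0,2,1,3)
Op 11: inc R1 by 1 -> R1=(0,3,1,3) value=7
Op 12: merge R0<->R1 -> R0=(4,3,1,3) R1=(4,3,1,3)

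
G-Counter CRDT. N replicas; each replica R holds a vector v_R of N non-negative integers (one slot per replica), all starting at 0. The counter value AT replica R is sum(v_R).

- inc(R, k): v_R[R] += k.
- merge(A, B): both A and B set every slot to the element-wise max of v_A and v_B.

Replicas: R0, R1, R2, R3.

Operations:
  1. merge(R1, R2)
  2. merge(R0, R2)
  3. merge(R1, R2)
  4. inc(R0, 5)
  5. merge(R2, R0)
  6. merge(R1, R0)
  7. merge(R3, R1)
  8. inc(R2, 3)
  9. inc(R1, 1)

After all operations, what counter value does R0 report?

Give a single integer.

Answer: 5

Derivation:
Op 1: merge R1<->R2 -> R1=(0,0,0,0) R2=(0,0,0,0)
Op 2: merge R0<->R2 -> R0=(0,0,0,0) R2=(0,0,0,0)
Op 3: merge R1<->R2 -> R1=(0,0,0,0) R2=(0,0,0,0)
Op 4: inc R0 by 5 -> R0=(5,0,0,0) value=5
Op 5: merge R2<->R0 -> R2=(5,0,0,0) R0=(5,0,0,0)
Op 6: merge R1<->R0 -> R1=(5,0,0,0) R0=(5,0,0,0)
Op 7: merge R3<->R1 -> R3=(5,0,0,0) R1=(5,0,0,0)
Op 8: inc R2 by 3 -> R2=(5,0,3,0) value=8
Op 9: inc R1 by 1 -> R1=(5,1,0,0) value=6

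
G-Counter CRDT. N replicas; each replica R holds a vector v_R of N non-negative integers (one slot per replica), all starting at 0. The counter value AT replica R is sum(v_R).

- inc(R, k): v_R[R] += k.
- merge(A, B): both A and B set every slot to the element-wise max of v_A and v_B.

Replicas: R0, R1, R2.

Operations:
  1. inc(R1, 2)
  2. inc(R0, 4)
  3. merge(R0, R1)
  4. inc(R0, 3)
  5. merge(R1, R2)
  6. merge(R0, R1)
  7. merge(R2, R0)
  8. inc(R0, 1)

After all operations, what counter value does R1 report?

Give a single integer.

Answer: 9

Derivation:
Op 1: inc R1 by 2 -> R1=(0,2,0) value=2
Op 2: inc R0 by 4 -> R0=(4,0,0) value=4
Op 3: merge R0<->R1 -> R0=(4,2,0) R1=(4,2,0)
Op 4: inc R0 by 3 -> R0=(7,2,0) value=9
Op 5: merge R1<->R2 -> R1=(4,2,0) R2=(4,2,0)
Op 6: merge R0<->R1 -> R0=(7,2,0) R1=(7,2,0)
Op 7: merge R2<->R0 -> R2=(7,2,0) R0=(7,2,0)
Op 8: inc R0 by 1 -> R0=(8,2,0) value=10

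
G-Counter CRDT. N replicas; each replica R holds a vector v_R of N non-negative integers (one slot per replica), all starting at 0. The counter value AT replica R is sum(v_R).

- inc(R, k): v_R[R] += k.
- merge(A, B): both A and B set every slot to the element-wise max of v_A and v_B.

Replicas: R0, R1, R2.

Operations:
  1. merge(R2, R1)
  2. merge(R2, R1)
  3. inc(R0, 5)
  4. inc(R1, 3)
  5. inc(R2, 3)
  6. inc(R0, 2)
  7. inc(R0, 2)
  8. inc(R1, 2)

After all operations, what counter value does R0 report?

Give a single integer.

Answer: 9

Derivation:
Op 1: merge R2<->R1 -> R2=(0,0,0) R1=(0,0,0)
Op 2: merge R2<->R1 -> R2=(0,0,0) R1=(0,0,0)
Op 3: inc R0 by 5 -> R0=(5,0,0) value=5
Op 4: inc R1 by 3 -> R1=(0,3,0) value=3
Op 5: inc R2 by 3 -> R2=(0,0,3) value=3
Op 6: inc R0 by 2 -> R0=(7,0,0) value=7
Op 7: inc R0 by 2 -> R0=(9,0,0) value=9
Op 8: inc R1 by 2 -> R1=(0,5,0) value=5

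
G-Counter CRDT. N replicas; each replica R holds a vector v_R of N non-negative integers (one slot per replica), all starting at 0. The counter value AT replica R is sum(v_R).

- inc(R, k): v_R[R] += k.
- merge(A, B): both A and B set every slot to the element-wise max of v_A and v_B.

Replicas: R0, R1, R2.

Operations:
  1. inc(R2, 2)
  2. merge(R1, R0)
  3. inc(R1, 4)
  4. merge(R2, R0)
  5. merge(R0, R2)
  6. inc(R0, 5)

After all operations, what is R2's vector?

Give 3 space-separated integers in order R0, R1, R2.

Answer: 0 0 2

Derivation:
Op 1: inc R2 by 2 -> R2=(0,0,2) value=2
Op 2: merge R1<->R0 -> R1=(0,0,0) R0=(0,0,0)
Op 3: inc R1 by 4 -> R1=(0,4,0) value=4
Op 4: merge R2<->R0 -> R2=(0,0,2) R0=(0,0,2)
Op 5: merge R0<->R2 -> R0=(0,0,2) R2=(0,0,2)
Op 6: inc R0 by 5 -> R0=(5,0,2) value=7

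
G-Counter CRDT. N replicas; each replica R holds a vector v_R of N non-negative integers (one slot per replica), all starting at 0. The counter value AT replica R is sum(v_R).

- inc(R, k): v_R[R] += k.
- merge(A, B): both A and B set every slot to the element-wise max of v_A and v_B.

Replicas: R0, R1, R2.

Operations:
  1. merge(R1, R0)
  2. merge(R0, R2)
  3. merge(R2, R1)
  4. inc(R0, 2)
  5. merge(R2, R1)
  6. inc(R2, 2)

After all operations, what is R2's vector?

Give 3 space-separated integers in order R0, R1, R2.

Op 1: merge R1<->R0 -> R1=(0,0,0) R0=(0,0,0)
Op 2: merge R0<->R2 -> R0=(0,0,0) R2=(0,0,0)
Op 3: merge R2<->R1 -> R2=(0,0,0) R1=(0,0,0)
Op 4: inc R0 by 2 -> R0=(2,0,0) value=2
Op 5: merge R2<->R1 -> R2=(0,0,0) R1=(0,0,0)
Op 6: inc R2 by 2 -> R2=(0,0,2) value=2

Answer: 0 0 2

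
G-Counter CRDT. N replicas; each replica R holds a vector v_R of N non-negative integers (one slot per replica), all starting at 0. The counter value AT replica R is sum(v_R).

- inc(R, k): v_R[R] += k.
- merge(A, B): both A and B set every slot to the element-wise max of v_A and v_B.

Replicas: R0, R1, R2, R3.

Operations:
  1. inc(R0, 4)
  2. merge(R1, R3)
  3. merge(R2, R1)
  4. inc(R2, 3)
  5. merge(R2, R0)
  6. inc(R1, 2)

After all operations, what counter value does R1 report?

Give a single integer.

Op 1: inc R0 by 4 -> R0=(4,0,0,0) value=4
Op 2: merge R1<->R3 -> R1=(0,0,0,0) R3=(0,0,0,0)
Op 3: merge R2<->R1 -> R2=(0,0,0,0) R1=(0,0,0,0)
Op 4: inc R2 by 3 -> R2=(0,0,3,0) value=3
Op 5: merge R2<->R0 -> R2=(4,0,3,0) R0=(4,0,3,0)
Op 6: inc R1 by 2 -> R1=(0,2,0,0) value=2

Answer: 2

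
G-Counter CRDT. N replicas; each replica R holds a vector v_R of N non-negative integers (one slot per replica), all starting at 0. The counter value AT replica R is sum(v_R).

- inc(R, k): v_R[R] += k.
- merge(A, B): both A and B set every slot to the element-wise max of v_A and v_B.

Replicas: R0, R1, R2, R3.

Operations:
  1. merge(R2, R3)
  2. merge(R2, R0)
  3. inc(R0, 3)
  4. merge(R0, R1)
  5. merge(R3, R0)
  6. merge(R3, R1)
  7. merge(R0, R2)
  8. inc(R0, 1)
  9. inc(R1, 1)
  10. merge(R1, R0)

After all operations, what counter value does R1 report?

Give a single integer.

Op 1: merge R2<->R3 -> R2=(0,0,0,0) R3=(0,0,0,0)
Op 2: merge R2<->R0 -> R2=(0,0,0,0) R0=(0,0,0,0)
Op 3: inc R0 by 3 -> R0=(3,0,0,0) value=3
Op 4: merge R0<->R1 -> R0=(3,0,0,0) R1=(3,0,0,0)
Op 5: merge R3<->R0 -> R3=(3,0,0,0) R0=(3,0,0,0)
Op 6: merge R3<->R1 -> R3=(3,0,0,0) R1=(3,0,0,0)
Op 7: merge R0<->R2 -> R0=(3,0,0,0) R2=(3,0,0,0)
Op 8: inc R0 by 1 -> R0=(4,0,0,0) value=4
Op 9: inc R1 by 1 -> R1=(3,1,0,0) value=4
Op 10: merge R1<->R0 -> R1=(4,1,0,0) R0=(4,1,0,0)

Answer: 5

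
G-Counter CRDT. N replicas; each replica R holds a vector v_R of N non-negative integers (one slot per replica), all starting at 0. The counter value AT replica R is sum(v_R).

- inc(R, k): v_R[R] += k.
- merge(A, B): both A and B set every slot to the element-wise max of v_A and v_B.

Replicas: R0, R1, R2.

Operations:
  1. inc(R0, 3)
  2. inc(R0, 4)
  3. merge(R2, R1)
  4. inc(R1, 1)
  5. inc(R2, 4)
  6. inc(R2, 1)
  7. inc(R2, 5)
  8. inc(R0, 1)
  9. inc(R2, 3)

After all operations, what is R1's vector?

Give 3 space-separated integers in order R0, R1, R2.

Answer: 0 1 0

Derivation:
Op 1: inc R0 by 3 -> R0=(3,0,0) value=3
Op 2: inc R0 by 4 -> R0=(7,0,0) value=7
Op 3: merge R2<->R1 -> R2=(0,0,0) R1=(0,0,0)
Op 4: inc R1 by 1 -> R1=(0,1,0) value=1
Op 5: inc R2 by 4 -> R2=(0,0,4) value=4
Op 6: inc R2 by 1 -> R2=(0,0,5) value=5
Op 7: inc R2 by 5 -> R2=(0,0,10) value=10
Op 8: inc R0 by 1 -> R0=(8,0,0) value=8
Op 9: inc R2 by 3 -> R2=(0,0,13) value=13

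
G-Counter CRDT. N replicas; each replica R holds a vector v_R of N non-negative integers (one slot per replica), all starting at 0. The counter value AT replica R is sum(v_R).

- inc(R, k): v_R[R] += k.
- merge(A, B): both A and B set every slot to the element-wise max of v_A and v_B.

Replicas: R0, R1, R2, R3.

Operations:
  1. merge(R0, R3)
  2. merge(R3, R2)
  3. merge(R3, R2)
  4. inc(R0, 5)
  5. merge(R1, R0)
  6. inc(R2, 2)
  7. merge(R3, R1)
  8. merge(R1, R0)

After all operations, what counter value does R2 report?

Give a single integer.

Op 1: merge R0<->R3 -> R0=(0,0,0,0) R3=(0,0,0,0)
Op 2: merge R3<->R2 -> R3=(0,0,0,0) R2=(0,0,0,0)
Op 3: merge R3<->R2 -> R3=(0,0,0,0) R2=(0,0,0,0)
Op 4: inc R0 by 5 -> R0=(5,0,0,0) value=5
Op 5: merge R1<->R0 -> R1=(5,0,0,0) R0=(5,0,0,0)
Op 6: inc R2 by 2 -> R2=(0,0,2,0) value=2
Op 7: merge R3<->R1 -> R3=(5,0,0,0) R1=(5,0,0,0)
Op 8: merge R1<->R0 -> R1=(5,0,0,0) R0=(5,0,0,0)

Answer: 2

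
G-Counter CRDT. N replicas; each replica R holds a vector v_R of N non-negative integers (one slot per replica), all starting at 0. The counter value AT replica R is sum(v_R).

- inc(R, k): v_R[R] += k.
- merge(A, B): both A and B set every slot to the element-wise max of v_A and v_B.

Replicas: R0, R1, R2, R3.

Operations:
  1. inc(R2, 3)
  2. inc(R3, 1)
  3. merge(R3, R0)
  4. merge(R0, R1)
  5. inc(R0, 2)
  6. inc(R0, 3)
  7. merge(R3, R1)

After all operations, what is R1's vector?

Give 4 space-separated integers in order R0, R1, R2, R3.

Answer: 0 0 0 1

Derivation:
Op 1: inc R2 by 3 -> R2=(0,0,3,0) value=3
Op 2: inc R3 by 1 -> R3=(0,0,0,1) value=1
Op 3: merge R3<->R0 -> R3=(0,0,0,1) R0=(0,0,0,1)
Op 4: merge R0<->R1 -> R0=(0,0,0,1) R1=(0,0,0,1)
Op 5: inc R0 by 2 -> R0=(2,0,0,1) value=3
Op 6: inc R0 by 3 -> R0=(5,0,0,1) value=6
Op 7: merge R3<->R1 -> R3=(0,0,0,1) R1=(0,0,0,1)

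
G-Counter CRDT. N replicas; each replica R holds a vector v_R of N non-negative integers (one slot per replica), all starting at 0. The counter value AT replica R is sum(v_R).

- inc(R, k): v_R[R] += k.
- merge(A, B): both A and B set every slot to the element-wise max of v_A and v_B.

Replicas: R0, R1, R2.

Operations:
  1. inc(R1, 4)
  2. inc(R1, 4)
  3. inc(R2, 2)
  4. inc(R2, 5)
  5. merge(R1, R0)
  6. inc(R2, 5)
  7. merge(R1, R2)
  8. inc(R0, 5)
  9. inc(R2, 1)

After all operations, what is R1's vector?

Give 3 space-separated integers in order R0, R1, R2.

Answer: 0 8 12

Derivation:
Op 1: inc R1 by 4 -> R1=(0,4,0) value=4
Op 2: inc R1 by 4 -> R1=(0,8,0) value=8
Op 3: inc R2 by 2 -> R2=(0,0,2) value=2
Op 4: inc R2 by 5 -> R2=(0,0,7) value=7
Op 5: merge R1<->R0 -> R1=(0,8,0) R0=(0,8,0)
Op 6: inc R2 by 5 -> R2=(0,0,12) value=12
Op 7: merge R1<->R2 -> R1=(0,8,12) R2=(0,8,12)
Op 8: inc R0 by 5 -> R0=(5,8,0) value=13
Op 9: inc R2 by 1 -> R2=(0,8,13) value=21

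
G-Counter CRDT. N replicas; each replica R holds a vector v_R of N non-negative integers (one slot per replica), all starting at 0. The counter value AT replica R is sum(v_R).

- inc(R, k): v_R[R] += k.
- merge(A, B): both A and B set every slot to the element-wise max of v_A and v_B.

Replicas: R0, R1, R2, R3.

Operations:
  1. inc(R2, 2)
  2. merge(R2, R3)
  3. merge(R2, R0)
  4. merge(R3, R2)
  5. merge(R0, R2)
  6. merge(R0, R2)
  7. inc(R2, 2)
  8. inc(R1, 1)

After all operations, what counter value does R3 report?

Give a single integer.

Answer: 2

Derivation:
Op 1: inc R2 by 2 -> R2=(0,0,2,0) value=2
Op 2: merge R2<->R3 -> R2=(0,0,2,0) R3=(0,0,2,0)
Op 3: merge R2<->R0 -> R2=(0,0,2,0) R0=(0,0,2,0)
Op 4: merge R3<->R2 -> R3=(0,0,2,0) R2=(0,0,2,0)
Op 5: merge R0<->R2 -> R0=(0,0,2,0) R2=(0,0,2,0)
Op 6: merge R0<->R2 -> R0=(0,0,2,0) R2=(0,0,2,0)
Op 7: inc R2 by 2 -> R2=(0,0,4,0) value=4
Op 8: inc R1 by 1 -> R1=(0,1,0,0) value=1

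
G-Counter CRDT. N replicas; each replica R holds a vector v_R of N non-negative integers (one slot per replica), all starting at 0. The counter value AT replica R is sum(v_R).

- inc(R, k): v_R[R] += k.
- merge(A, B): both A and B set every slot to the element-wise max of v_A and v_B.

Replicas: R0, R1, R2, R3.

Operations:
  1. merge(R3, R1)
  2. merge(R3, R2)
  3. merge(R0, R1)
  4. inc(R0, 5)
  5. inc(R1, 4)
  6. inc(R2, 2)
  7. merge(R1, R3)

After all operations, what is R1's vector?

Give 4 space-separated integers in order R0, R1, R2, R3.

Answer: 0 4 0 0

Derivation:
Op 1: merge R3<->R1 -> R3=(0,0,0,0) R1=(0,0,0,0)
Op 2: merge R3<->R2 -> R3=(0,0,0,0) R2=(0,0,0,0)
Op 3: merge R0<->R1 -> R0=(0,0,0,0) R1=(0,0,0,0)
Op 4: inc R0 by 5 -> R0=(5,0,0,0) value=5
Op 5: inc R1 by 4 -> R1=(0,4,0,0) value=4
Op 6: inc R2 by 2 -> R2=(0,0,2,0) value=2
Op 7: merge R1<->R3 -> R1=(0,4,0,0) R3=(0,4,0,0)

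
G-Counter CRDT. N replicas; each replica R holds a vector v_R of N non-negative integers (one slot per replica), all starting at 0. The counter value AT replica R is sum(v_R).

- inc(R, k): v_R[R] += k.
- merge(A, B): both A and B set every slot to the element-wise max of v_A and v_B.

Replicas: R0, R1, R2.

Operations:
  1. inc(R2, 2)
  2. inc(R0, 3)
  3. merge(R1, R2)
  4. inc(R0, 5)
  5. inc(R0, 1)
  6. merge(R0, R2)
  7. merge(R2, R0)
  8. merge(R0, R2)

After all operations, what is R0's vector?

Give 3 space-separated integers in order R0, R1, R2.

Answer: 9 0 2

Derivation:
Op 1: inc R2 by 2 -> R2=(0,0,2) value=2
Op 2: inc R0 by 3 -> R0=(3,0,0) value=3
Op 3: merge R1<->R2 -> R1=(0,0,2) R2=(0,0,2)
Op 4: inc R0 by 5 -> R0=(8,0,0) value=8
Op 5: inc R0 by 1 -> R0=(9,0,0) value=9
Op 6: merge R0<->R2 -> R0=(9,0,2) R2=(9,0,2)
Op 7: merge R2<->R0 -> R2=(9,0,2) R0=(9,0,2)
Op 8: merge R0<->R2 -> R0=(9,0,2) R2=(9,0,2)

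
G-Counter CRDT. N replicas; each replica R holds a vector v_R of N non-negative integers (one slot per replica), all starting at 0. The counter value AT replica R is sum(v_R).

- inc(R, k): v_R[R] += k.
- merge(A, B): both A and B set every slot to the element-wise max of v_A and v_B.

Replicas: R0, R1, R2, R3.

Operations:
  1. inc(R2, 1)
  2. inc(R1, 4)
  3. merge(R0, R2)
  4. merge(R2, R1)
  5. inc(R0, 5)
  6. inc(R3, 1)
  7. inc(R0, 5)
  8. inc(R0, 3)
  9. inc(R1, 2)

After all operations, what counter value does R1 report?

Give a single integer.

Answer: 7

Derivation:
Op 1: inc R2 by 1 -> R2=(0,0,1,0) value=1
Op 2: inc R1 by 4 -> R1=(0,4,0,0) value=4
Op 3: merge R0<->R2 -> R0=(0,0,1,0) R2=(0,0,1,0)
Op 4: merge R2<->R1 -> R2=(0,4,1,0) R1=(0,4,1,0)
Op 5: inc R0 by 5 -> R0=(5,0,1,0) value=6
Op 6: inc R3 by 1 -> R3=(0,0,0,1) value=1
Op 7: inc R0 by 5 -> R0=(10,0,1,0) value=11
Op 8: inc R0 by 3 -> R0=(13,0,1,0) value=14
Op 9: inc R1 by 2 -> R1=(0,6,1,0) value=7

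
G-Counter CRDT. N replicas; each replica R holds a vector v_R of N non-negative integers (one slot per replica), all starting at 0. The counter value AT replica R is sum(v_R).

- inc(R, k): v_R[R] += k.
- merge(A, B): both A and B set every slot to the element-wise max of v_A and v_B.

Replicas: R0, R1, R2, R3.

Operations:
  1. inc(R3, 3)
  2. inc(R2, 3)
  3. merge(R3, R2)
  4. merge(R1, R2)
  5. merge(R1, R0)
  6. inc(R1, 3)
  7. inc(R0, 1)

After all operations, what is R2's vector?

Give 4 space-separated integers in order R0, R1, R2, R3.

Answer: 0 0 3 3

Derivation:
Op 1: inc R3 by 3 -> R3=(0,0,0,3) value=3
Op 2: inc R2 by 3 -> R2=(0,0,3,0) value=3
Op 3: merge R3<->R2 -> R3=(0,0,3,3) R2=(0,0,3,3)
Op 4: merge R1<->R2 -> R1=(0,0,3,3) R2=(0,0,3,3)
Op 5: merge R1<->R0 -> R1=(0,0,3,3) R0=(0,0,3,3)
Op 6: inc R1 by 3 -> R1=(0,3,3,3) value=9
Op 7: inc R0 by 1 -> R0=(1,0,3,3) value=7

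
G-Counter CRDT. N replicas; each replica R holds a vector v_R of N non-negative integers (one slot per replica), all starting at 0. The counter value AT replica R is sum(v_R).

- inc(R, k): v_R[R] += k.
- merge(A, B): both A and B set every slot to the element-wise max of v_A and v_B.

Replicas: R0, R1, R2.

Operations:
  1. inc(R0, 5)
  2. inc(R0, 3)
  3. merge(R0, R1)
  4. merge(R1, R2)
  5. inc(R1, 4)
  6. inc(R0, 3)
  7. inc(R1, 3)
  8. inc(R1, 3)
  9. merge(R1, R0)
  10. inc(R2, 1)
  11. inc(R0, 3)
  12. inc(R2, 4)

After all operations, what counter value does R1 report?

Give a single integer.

Answer: 21

Derivation:
Op 1: inc R0 by 5 -> R0=(5,0,0) value=5
Op 2: inc R0 by 3 -> R0=(8,0,0) value=8
Op 3: merge R0<->R1 -> R0=(8,0,0) R1=(8,0,0)
Op 4: merge R1<->R2 -> R1=(8,0,0) R2=(8,0,0)
Op 5: inc R1 by 4 -> R1=(8,4,0) value=12
Op 6: inc R0 by 3 -> R0=(11,0,0) value=11
Op 7: inc R1 by 3 -> R1=(8,7,0) value=15
Op 8: inc R1 by 3 -> R1=(8,10,0) value=18
Op 9: merge R1<->R0 -> R1=(11,10,0) R0=(11,10,0)
Op 10: inc R2 by 1 -> R2=(8,0,1) value=9
Op 11: inc R0 by 3 -> R0=(14,10,0) value=24
Op 12: inc R2 by 4 -> R2=(8,0,5) value=13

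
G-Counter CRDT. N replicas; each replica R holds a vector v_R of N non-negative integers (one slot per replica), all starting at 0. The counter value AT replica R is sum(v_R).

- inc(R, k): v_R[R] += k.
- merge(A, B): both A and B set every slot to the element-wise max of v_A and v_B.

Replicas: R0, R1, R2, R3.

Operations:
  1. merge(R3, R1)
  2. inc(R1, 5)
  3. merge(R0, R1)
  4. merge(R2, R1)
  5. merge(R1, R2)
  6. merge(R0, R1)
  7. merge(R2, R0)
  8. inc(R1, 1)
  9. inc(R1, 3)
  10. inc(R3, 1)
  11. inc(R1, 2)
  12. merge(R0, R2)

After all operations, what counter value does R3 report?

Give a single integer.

Answer: 1

Derivation:
Op 1: merge R3<->R1 -> R3=(0,0,0,0) R1=(0,0,0,0)
Op 2: inc R1 by 5 -> R1=(0,5,0,0) value=5
Op 3: merge R0<->R1 -> R0=(0,5,0,0) R1=(0,5,0,0)
Op 4: merge R2<->R1 -> R2=(0,5,0,0) R1=(0,5,0,0)
Op 5: merge R1<->R2 -> R1=(0,5,0,0) R2=(0,5,0,0)
Op 6: merge R0<->R1 -> R0=(0,5,0,0) R1=(0,5,0,0)
Op 7: merge R2<->R0 -> R2=(0,5,0,0) R0=(0,5,0,0)
Op 8: inc R1 by 1 -> R1=(0,6,0,0) value=6
Op 9: inc R1 by 3 -> R1=(0,9,0,0) value=9
Op 10: inc R3 by 1 -> R3=(0,0,0,1) value=1
Op 11: inc R1 by 2 -> R1=(0,11,0,0) value=11
Op 12: merge R0<->R2 -> R0=(0,5,0,0) R2=(0,5,0,0)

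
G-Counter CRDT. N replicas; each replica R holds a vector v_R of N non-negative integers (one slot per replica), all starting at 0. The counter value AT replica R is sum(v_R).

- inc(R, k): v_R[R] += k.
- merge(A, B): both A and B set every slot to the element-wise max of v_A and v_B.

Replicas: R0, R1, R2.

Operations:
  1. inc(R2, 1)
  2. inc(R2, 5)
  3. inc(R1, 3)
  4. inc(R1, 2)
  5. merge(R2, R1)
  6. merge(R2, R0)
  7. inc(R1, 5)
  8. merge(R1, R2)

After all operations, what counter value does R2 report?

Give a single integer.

Answer: 16

Derivation:
Op 1: inc R2 by 1 -> R2=(0,0,1) value=1
Op 2: inc R2 by 5 -> R2=(0,0,6) value=6
Op 3: inc R1 by 3 -> R1=(0,3,0) value=3
Op 4: inc R1 by 2 -> R1=(0,5,0) value=5
Op 5: merge R2<->R1 -> R2=(0,5,6) R1=(0,5,6)
Op 6: merge R2<->R0 -> R2=(0,5,6) R0=(0,5,6)
Op 7: inc R1 by 5 -> R1=(0,10,6) value=16
Op 8: merge R1<->R2 -> R1=(0,10,6) R2=(0,10,6)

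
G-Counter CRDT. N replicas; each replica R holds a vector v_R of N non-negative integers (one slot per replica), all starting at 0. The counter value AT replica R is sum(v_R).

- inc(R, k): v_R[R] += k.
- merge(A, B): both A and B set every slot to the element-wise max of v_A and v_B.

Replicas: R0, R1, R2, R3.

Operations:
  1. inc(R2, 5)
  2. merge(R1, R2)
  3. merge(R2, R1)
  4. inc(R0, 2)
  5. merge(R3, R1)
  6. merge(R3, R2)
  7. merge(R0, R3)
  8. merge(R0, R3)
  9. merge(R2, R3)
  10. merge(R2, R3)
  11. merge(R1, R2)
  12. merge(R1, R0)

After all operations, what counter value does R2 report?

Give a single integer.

Op 1: inc R2 by 5 -> R2=(0,0,5,0) value=5
Op 2: merge R1<->R2 -> R1=(0,0,5,0) R2=(0,0,5,0)
Op 3: merge R2<->R1 -> R2=(0,0,5,0) R1=(0,0,5,0)
Op 4: inc R0 by 2 -> R0=(2,0,0,0) value=2
Op 5: merge R3<->R1 -> R3=(0,0,5,0) R1=(0,0,5,0)
Op 6: merge R3<->R2 -> R3=(0,0,5,0) R2=(0,0,5,0)
Op 7: merge R0<->R3 -> R0=(2,0,5,0) R3=(2,0,5,0)
Op 8: merge R0<->R3 -> R0=(2,0,5,0) R3=(2,0,5,0)
Op 9: merge R2<->R3 -> R2=(2,0,5,0) R3=(2,0,5,0)
Op 10: merge R2<->R3 -> R2=(2,0,5,0) R3=(2,0,5,0)
Op 11: merge R1<->R2 -> R1=(2,0,5,0) R2=(2,0,5,0)
Op 12: merge R1<->R0 -> R1=(2,0,5,0) R0=(2,0,5,0)

Answer: 7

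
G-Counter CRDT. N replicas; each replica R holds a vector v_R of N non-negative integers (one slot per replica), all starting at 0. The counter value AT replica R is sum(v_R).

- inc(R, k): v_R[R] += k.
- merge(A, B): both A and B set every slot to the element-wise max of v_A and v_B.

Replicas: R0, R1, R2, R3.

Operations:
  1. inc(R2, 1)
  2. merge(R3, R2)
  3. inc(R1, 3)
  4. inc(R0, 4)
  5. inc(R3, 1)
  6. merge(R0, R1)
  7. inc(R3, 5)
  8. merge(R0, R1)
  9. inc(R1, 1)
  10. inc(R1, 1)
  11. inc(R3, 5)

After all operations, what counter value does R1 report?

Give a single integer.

Op 1: inc R2 by 1 -> R2=(0,0,1,0) value=1
Op 2: merge R3<->R2 -> R3=(0,0,1,0) R2=(0,0,1,0)
Op 3: inc R1 by 3 -> R1=(0,3,0,0) value=3
Op 4: inc R0 by 4 -> R0=(4,0,0,0) value=4
Op 5: inc R3 by 1 -> R3=(0,0,1,1) value=2
Op 6: merge R0<->R1 -> R0=(4,3,0,0) R1=(4,3,0,0)
Op 7: inc R3 by 5 -> R3=(0,0,1,6) value=7
Op 8: merge R0<->R1 -> R0=(4,3,0,0) R1=(4,3,0,0)
Op 9: inc R1 by 1 -> R1=(4,4,0,0) value=8
Op 10: inc R1 by 1 -> R1=(4,5,0,0) value=9
Op 11: inc R3 by 5 -> R3=(0,0,1,11) value=12

Answer: 9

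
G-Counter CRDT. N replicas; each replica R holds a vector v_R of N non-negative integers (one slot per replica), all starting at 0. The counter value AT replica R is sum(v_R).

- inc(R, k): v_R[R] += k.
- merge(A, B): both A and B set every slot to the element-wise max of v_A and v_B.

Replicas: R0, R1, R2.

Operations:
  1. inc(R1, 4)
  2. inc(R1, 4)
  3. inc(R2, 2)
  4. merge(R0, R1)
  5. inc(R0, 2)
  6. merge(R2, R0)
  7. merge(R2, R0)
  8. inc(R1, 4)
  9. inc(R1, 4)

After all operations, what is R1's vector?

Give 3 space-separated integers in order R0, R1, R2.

Answer: 0 16 0

Derivation:
Op 1: inc R1 by 4 -> R1=(0,4,0) value=4
Op 2: inc R1 by 4 -> R1=(0,8,0) value=8
Op 3: inc R2 by 2 -> R2=(0,0,2) value=2
Op 4: merge R0<->R1 -> R0=(0,8,0) R1=(0,8,0)
Op 5: inc R0 by 2 -> R0=(2,8,0) value=10
Op 6: merge R2<->R0 -> R2=(2,8,2) R0=(2,8,2)
Op 7: merge R2<->R0 -> R2=(2,8,2) R0=(2,8,2)
Op 8: inc R1 by 4 -> R1=(0,12,0) value=12
Op 9: inc R1 by 4 -> R1=(0,16,0) value=16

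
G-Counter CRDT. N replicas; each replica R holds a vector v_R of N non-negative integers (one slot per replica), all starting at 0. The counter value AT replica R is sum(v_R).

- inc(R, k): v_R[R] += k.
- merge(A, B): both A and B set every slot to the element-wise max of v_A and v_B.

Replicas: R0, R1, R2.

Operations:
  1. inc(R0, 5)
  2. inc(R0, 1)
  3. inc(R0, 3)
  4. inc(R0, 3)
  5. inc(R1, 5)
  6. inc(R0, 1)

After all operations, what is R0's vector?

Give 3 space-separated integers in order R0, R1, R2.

Op 1: inc R0 by 5 -> R0=(5,0,0) value=5
Op 2: inc R0 by 1 -> R0=(6,0,0) value=6
Op 3: inc R0 by 3 -> R0=(9,0,0) value=9
Op 4: inc R0 by 3 -> R0=(12,0,0) value=12
Op 5: inc R1 by 5 -> R1=(0,5,0) value=5
Op 6: inc R0 by 1 -> R0=(13,0,0) value=13

Answer: 13 0 0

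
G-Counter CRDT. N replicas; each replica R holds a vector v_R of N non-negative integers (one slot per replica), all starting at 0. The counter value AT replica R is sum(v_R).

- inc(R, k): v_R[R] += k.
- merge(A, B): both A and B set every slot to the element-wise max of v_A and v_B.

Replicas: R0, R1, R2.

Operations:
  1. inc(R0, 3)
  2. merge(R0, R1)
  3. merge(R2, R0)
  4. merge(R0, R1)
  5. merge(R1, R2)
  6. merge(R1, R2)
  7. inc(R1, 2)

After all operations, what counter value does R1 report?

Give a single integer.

Op 1: inc R0 by 3 -> R0=(3,0,0) value=3
Op 2: merge R0<->R1 -> R0=(3,0,0) R1=(3,0,0)
Op 3: merge R2<->R0 -> R2=(3,0,0) R0=(3,0,0)
Op 4: merge R0<->R1 -> R0=(3,0,0) R1=(3,0,0)
Op 5: merge R1<->R2 -> R1=(3,0,0) R2=(3,0,0)
Op 6: merge R1<->R2 -> R1=(3,0,0) R2=(3,0,0)
Op 7: inc R1 by 2 -> R1=(3,2,0) value=5

Answer: 5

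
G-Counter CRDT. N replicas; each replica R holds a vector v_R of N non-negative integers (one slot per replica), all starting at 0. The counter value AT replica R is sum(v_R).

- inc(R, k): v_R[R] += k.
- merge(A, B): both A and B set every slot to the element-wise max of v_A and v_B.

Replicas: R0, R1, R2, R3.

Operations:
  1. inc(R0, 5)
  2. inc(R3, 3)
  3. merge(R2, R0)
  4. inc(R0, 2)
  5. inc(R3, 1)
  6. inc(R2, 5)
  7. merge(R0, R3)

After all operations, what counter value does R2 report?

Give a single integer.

Op 1: inc R0 by 5 -> R0=(5,0,0,0) value=5
Op 2: inc R3 by 3 -> R3=(0,0,0,3) value=3
Op 3: merge R2<->R0 -> R2=(5,0,0,0) R0=(5,0,0,0)
Op 4: inc R0 by 2 -> R0=(7,0,0,0) value=7
Op 5: inc R3 by 1 -> R3=(0,0,0,4) value=4
Op 6: inc R2 by 5 -> R2=(5,0,5,0) value=10
Op 7: merge R0<->R3 -> R0=(7,0,0,4) R3=(7,0,0,4)

Answer: 10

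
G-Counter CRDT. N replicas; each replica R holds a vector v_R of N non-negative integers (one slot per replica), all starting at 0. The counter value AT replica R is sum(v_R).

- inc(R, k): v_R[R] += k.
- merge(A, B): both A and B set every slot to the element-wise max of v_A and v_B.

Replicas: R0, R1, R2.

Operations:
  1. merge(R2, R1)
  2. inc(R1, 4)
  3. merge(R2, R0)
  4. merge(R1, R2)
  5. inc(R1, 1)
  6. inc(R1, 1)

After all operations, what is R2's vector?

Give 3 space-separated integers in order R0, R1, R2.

Answer: 0 4 0

Derivation:
Op 1: merge R2<->R1 -> R2=(0,0,0) R1=(0,0,0)
Op 2: inc R1 by 4 -> R1=(0,4,0) value=4
Op 3: merge R2<->R0 -> R2=(0,0,0) R0=(0,0,0)
Op 4: merge R1<->R2 -> R1=(0,4,0) R2=(0,4,0)
Op 5: inc R1 by 1 -> R1=(0,5,0) value=5
Op 6: inc R1 by 1 -> R1=(0,6,0) value=6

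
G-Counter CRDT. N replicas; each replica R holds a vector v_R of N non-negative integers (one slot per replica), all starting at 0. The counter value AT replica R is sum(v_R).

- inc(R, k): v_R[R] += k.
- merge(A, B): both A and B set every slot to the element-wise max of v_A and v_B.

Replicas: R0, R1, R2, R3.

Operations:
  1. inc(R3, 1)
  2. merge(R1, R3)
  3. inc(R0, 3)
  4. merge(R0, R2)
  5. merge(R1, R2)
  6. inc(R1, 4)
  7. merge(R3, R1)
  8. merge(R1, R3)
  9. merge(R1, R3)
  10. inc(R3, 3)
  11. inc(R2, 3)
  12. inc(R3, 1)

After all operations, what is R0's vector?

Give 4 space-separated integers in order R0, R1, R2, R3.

Op 1: inc R3 by 1 -> R3=(0,0,0,1) value=1
Op 2: merge R1<->R3 -> R1=(0,0,0,1) R3=(0,0,0,1)
Op 3: inc R0 by 3 -> R0=(3,0,0,0) value=3
Op 4: merge R0<->R2 -> R0=(3,0,0,0) R2=(3,0,0,0)
Op 5: merge R1<->R2 -> R1=(3,0,0,1) R2=(3,0,0,1)
Op 6: inc R1 by 4 -> R1=(3,4,0,1) value=8
Op 7: merge R3<->R1 -> R3=(3,4,0,1) R1=(3,4,0,1)
Op 8: merge R1<->R3 -> R1=(3,4,0,1) R3=(3,4,0,1)
Op 9: merge R1<->R3 -> R1=(3,4,0,1) R3=(3,4,0,1)
Op 10: inc R3 by 3 -> R3=(3,4,0,4) value=11
Op 11: inc R2 by 3 -> R2=(3,0,3,1) value=7
Op 12: inc R3 by 1 -> R3=(3,4,0,5) value=12

Answer: 3 0 0 0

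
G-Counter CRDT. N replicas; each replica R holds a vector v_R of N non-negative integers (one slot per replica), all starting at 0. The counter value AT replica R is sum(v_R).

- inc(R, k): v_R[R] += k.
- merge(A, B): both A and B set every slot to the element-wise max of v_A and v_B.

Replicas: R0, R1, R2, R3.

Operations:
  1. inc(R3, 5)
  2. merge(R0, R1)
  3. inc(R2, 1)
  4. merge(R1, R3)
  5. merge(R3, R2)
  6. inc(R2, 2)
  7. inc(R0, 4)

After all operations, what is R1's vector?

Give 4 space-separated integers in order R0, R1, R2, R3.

Op 1: inc R3 by 5 -> R3=(0,0,0,5) value=5
Op 2: merge R0<->R1 -> R0=(0,0,0,0) R1=(0,0,0,0)
Op 3: inc R2 by 1 -> R2=(0,0,1,0) value=1
Op 4: merge R1<->R3 -> R1=(0,0,0,5) R3=(0,0,0,5)
Op 5: merge R3<->R2 -> R3=(0,0,1,5) R2=(0,0,1,5)
Op 6: inc R2 by 2 -> R2=(0,0,3,5) value=8
Op 7: inc R0 by 4 -> R0=(4,0,0,0) value=4

Answer: 0 0 0 5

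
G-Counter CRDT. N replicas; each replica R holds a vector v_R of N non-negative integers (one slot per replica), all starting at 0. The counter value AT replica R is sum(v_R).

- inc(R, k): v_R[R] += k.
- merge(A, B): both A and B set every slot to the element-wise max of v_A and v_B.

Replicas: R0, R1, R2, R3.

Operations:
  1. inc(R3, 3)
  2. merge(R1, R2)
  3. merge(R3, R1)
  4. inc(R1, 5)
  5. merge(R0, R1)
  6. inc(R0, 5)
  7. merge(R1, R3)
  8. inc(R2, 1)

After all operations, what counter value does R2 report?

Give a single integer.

Op 1: inc R3 by 3 -> R3=(0,0,0,3) value=3
Op 2: merge R1<->R2 -> R1=(0,0,0,0) R2=(0,0,0,0)
Op 3: merge R3<->R1 -> R3=(0,0,0,3) R1=(0,0,0,3)
Op 4: inc R1 by 5 -> R1=(0,5,0,3) value=8
Op 5: merge R0<->R1 -> R0=(0,5,0,3) R1=(0,5,0,3)
Op 6: inc R0 by 5 -> R0=(5,5,0,3) value=13
Op 7: merge R1<->R3 -> R1=(0,5,0,3) R3=(0,5,0,3)
Op 8: inc R2 by 1 -> R2=(0,0,1,0) value=1

Answer: 1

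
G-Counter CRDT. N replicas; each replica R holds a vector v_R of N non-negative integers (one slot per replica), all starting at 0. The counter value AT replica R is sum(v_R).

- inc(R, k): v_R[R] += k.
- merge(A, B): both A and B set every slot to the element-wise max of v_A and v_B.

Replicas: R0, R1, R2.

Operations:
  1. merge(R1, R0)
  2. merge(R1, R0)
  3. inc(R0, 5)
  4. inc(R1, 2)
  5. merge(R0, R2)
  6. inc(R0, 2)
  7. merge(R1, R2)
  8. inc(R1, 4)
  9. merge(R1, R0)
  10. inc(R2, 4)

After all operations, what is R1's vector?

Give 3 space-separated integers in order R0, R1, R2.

Answer: 7 6 0

Derivation:
Op 1: merge R1<->R0 -> R1=(0,0,0) R0=(0,0,0)
Op 2: merge R1<->R0 -> R1=(0,0,0) R0=(0,0,0)
Op 3: inc R0 by 5 -> R0=(5,0,0) value=5
Op 4: inc R1 by 2 -> R1=(0,2,0) value=2
Op 5: merge R0<->R2 -> R0=(5,0,0) R2=(5,0,0)
Op 6: inc R0 by 2 -> R0=(7,0,0) value=7
Op 7: merge R1<->R2 -> R1=(5,2,0) R2=(5,2,0)
Op 8: inc R1 by 4 -> R1=(5,6,0) value=11
Op 9: merge R1<->R0 -> R1=(7,6,0) R0=(7,6,0)
Op 10: inc R2 by 4 -> R2=(5,2,4) value=11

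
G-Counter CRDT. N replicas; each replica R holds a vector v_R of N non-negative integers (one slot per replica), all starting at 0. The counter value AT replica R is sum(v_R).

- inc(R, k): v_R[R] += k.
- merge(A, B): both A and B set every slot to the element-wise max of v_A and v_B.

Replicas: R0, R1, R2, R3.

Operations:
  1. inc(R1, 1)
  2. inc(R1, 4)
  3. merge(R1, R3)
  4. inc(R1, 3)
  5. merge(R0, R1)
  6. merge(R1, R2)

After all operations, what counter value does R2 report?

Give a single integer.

Op 1: inc R1 by 1 -> R1=(0,1,0,0) value=1
Op 2: inc R1 by 4 -> R1=(0,5,0,0) value=5
Op 3: merge R1<->R3 -> R1=(0,5,0,0) R3=(0,5,0,0)
Op 4: inc R1 by 3 -> R1=(0,8,0,0) value=8
Op 5: merge R0<->R1 -> R0=(0,8,0,0) R1=(0,8,0,0)
Op 6: merge R1<->R2 -> R1=(0,8,0,0) R2=(0,8,0,0)

Answer: 8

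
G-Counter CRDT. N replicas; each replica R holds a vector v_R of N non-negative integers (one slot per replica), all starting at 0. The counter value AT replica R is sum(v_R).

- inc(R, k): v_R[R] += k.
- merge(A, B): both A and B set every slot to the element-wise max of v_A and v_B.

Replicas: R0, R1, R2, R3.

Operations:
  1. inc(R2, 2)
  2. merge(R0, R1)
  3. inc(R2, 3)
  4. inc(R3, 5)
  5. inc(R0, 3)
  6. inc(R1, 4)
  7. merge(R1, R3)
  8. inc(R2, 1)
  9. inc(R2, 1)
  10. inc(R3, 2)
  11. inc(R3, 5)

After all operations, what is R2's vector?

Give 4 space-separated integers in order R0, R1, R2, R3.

Answer: 0 0 7 0

Derivation:
Op 1: inc R2 by 2 -> R2=(0,0,2,0) value=2
Op 2: merge R0<->R1 -> R0=(0,0,0,0) R1=(0,0,0,0)
Op 3: inc R2 by 3 -> R2=(0,0,5,0) value=5
Op 4: inc R3 by 5 -> R3=(0,0,0,5) value=5
Op 5: inc R0 by 3 -> R0=(3,0,0,0) value=3
Op 6: inc R1 by 4 -> R1=(0,4,0,0) value=4
Op 7: merge R1<->R3 -> R1=(0,4,0,5) R3=(0,4,0,5)
Op 8: inc R2 by 1 -> R2=(0,0,6,0) value=6
Op 9: inc R2 by 1 -> R2=(0,0,7,0) value=7
Op 10: inc R3 by 2 -> R3=(0,4,0,7) value=11
Op 11: inc R3 by 5 -> R3=(0,4,0,12) value=16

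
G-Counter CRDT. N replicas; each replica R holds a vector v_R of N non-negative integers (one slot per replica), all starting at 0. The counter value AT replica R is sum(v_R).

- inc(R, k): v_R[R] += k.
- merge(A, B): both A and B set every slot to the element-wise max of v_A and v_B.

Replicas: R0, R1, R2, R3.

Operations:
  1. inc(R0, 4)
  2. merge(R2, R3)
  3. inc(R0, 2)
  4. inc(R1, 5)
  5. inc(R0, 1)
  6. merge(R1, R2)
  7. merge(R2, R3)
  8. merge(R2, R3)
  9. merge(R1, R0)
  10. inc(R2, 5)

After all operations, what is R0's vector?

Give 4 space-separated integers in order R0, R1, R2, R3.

Answer: 7 5 0 0

Derivation:
Op 1: inc R0 by 4 -> R0=(4,0,0,0) value=4
Op 2: merge R2<->R3 -> R2=(0,0,0,0) R3=(0,0,0,0)
Op 3: inc R0 by 2 -> R0=(6,0,0,0) value=6
Op 4: inc R1 by 5 -> R1=(0,5,0,0) value=5
Op 5: inc R0 by 1 -> R0=(7,0,0,0) value=7
Op 6: merge R1<->R2 -> R1=(0,5,0,0) R2=(0,5,0,0)
Op 7: merge R2<->R3 -> R2=(0,5,0,0) R3=(0,5,0,0)
Op 8: merge R2<->R3 -> R2=(0,5,0,0) R3=(0,5,0,0)
Op 9: merge R1<->R0 -> R1=(7,5,0,0) R0=(7,5,0,0)
Op 10: inc R2 by 5 -> R2=(0,5,5,0) value=10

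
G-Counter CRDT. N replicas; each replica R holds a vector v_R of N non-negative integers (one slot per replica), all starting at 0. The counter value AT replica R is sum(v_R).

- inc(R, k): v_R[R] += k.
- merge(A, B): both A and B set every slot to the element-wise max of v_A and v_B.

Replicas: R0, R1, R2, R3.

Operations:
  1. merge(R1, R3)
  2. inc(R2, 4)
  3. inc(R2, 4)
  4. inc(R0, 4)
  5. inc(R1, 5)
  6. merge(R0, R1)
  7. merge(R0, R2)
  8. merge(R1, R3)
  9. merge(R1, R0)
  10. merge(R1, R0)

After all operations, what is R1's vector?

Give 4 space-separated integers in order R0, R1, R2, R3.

Answer: 4 5 8 0

Derivation:
Op 1: merge R1<->R3 -> R1=(0,0,0,0) R3=(0,0,0,0)
Op 2: inc R2 by 4 -> R2=(0,0,4,0) value=4
Op 3: inc R2 by 4 -> R2=(0,0,8,0) value=8
Op 4: inc R0 by 4 -> R0=(4,0,0,0) value=4
Op 5: inc R1 by 5 -> R1=(0,5,0,0) value=5
Op 6: merge R0<->R1 -> R0=(4,5,0,0) R1=(4,5,0,0)
Op 7: merge R0<->R2 -> R0=(4,5,8,0) R2=(4,5,8,0)
Op 8: merge R1<->R3 -> R1=(4,5,0,0) R3=(4,5,0,0)
Op 9: merge R1<->R0 -> R1=(4,5,8,0) R0=(4,5,8,0)
Op 10: merge R1<->R0 -> R1=(4,5,8,0) R0=(4,5,8,0)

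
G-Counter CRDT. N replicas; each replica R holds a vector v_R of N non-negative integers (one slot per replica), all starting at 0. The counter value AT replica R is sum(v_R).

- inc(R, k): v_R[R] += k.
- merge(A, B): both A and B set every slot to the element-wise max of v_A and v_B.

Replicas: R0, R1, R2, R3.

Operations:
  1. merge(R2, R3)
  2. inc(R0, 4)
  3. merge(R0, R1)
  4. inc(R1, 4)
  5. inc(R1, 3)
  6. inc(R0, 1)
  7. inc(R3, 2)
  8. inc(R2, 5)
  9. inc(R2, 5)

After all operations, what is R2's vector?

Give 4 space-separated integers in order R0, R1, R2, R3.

Op 1: merge R2<->R3 -> R2=(0,0,0,0) R3=(0,0,0,0)
Op 2: inc R0 by 4 -> R0=(4,0,0,0) value=4
Op 3: merge R0<->R1 -> R0=(4,0,0,0) R1=(4,0,0,0)
Op 4: inc R1 by 4 -> R1=(4,4,0,0) value=8
Op 5: inc R1 by 3 -> R1=(4,7,0,0) value=11
Op 6: inc R0 by 1 -> R0=(5,0,0,0) value=5
Op 7: inc R3 by 2 -> R3=(0,0,0,2) value=2
Op 8: inc R2 by 5 -> R2=(0,0,5,0) value=5
Op 9: inc R2 by 5 -> R2=(0,0,10,0) value=10

Answer: 0 0 10 0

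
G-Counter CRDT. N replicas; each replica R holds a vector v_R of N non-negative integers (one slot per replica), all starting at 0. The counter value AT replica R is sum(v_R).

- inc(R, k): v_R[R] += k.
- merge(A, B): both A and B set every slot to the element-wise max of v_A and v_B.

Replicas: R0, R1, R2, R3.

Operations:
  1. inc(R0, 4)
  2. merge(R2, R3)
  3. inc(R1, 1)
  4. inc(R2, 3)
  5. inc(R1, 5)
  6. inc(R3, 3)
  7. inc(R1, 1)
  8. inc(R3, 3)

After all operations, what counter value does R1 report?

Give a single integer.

Answer: 7

Derivation:
Op 1: inc R0 by 4 -> R0=(4,0,0,0) value=4
Op 2: merge R2<->R3 -> R2=(0,0,0,0) R3=(0,0,0,0)
Op 3: inc R1 by 1 -> R1=(0,1,0,0) value=1
Op 4: inc R2 by 3 -> R2=(0,0,3,0) value=3
Op 5: inc R1 by 5 -> R1=(0,6,0,0) value=6
Op 6: inc R3 by 3 -> R3=(0,0,0,3) value=3
Op 7: inc R1 by 1 -> R1=(0,7,0,0) value=7
Op 8: inc R3 by 3 -> R3=(0,0,0,6) value=6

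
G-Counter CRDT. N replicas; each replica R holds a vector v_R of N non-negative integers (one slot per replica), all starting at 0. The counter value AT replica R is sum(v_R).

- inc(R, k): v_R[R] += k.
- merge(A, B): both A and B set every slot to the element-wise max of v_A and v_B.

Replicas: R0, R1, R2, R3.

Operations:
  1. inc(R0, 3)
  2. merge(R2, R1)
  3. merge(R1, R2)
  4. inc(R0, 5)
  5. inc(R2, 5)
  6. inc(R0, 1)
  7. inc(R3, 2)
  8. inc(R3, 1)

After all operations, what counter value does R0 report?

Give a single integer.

Answer: 9

Derivation:
Op 1: inc R0 by 3 -> R0=(3,0,0,0) value=3
Op 2: merge R2<->R1 -> R2=(0,0,0,0) R1=(0,0,0,0)
Op 3: merge R1<->R2 -> R1=(0,0,0,0) R2=(0,0,0,0)
Op 4: inc R0 by 5 -> R0=(8,0,0,0) value=8
Op 5: inc R2 by 5 -> R2=(0,0,5,0) value=5
Op 6: inc R0 by 1 -> R0=(9,0,0,0) value=9
Op 7: inc R3 by 2 -> R3=(0,0,0,2) value=2
Op 8: inc R3 by 1 -> R3=(0,0,0,3) value=3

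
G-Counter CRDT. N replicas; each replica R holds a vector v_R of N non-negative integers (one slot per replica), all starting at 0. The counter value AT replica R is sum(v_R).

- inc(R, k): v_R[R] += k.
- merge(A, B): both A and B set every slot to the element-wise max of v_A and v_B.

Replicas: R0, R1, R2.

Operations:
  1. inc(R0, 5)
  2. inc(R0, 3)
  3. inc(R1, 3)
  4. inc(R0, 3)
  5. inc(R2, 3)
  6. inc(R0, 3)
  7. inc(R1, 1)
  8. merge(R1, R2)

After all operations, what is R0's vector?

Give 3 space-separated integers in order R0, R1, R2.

Op 1: inc R0 by 5 -> R0=(5,0,0) value=5
Op 2: inc R0 by 3 -> R0=(8,0,0) value=8
Op 3: inc R1 by 3 -> R1=(0,3,0) value=3
Op 4: inc R0 by 3 -> R0=(11,0,0) value=11
Op 5: inc R2 by 3 -> R2=(0,0,3) value=3
Op 6: inc R0 by 3 -> R0=(14,0,0) value=14
Op 7: inc R1 by 1 -> R1=(0,4,0) value=4
Op 8: merge R1<->R2 -> R1=(0,4,3) R2=(0,4,3)

Answer: 14 0 0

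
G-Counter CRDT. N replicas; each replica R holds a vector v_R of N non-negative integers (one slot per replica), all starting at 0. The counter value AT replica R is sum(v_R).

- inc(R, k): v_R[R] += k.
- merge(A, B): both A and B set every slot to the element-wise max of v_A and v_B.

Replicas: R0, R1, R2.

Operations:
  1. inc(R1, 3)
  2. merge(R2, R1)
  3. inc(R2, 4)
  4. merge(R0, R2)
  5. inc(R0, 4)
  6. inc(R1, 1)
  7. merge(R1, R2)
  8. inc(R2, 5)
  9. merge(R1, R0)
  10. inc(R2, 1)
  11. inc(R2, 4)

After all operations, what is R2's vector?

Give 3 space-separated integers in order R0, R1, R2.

Op 1: inc R1 by 3 -> R1=(0,3,0) value=3
Op 2: merge R2<->R1 -> R2=(0,3,0) R1=(0,3,0)
Op 3: inc R2 by 4 -> R2=(0,3,4) value=7
Op 4: merge R0<->R2 -> R0=(0,3,4) R2=(0,3,4)
Op 5: inc R0 by 4 -> R0=(4,3,4) value=11
Op 6: inc R1 by 1 -> R1=(0,4,0) value=4
Op 7: merge R1<->R2 -> R1=(0,4,4) R2=(0,4,4)
Op 8: inc R2 by 5 -> R2=(0,4,9) value=13
Op 9: merge R1<->R0 -> R1=(4,4,4) R0=(4,4,4)
Op 10: inc R2 by 1 -> R2=(0,4,10) value=14
Op 11: inc R2 by 4 -> R2=(0,4,14) value=18

Answer: 0 4 14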